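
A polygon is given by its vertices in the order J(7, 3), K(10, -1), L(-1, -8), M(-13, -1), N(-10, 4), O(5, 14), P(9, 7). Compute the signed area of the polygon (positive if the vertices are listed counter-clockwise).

Apply Gauss's area formula: 2A = Σ (x_i·y_{i+1} − x_{i+1}·y_i), indices taken mod 7.
Σ = (-37) + (-81) + (-103) + (-62) + (-160) + (-91) + (-22) = -556
Signed area = Σ/2 = -278 (negative ⇒ clockwise traversal).

-278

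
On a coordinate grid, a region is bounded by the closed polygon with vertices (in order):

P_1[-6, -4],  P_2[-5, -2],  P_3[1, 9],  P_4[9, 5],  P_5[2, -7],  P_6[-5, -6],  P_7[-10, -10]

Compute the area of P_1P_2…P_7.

138.5

Σ = (-8) + (-43) + (-76) + (-73) + (-47) + (-10) + (-20) = -277
Area = |Σ|/2 = 138.5.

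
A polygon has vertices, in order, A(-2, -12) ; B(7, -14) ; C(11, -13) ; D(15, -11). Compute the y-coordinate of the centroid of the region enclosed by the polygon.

Apply the shoelace formula. First the cross-terms c_i = x_i·y_{i+1} − x_{i+1}·y_i:
  112, 63, 74, -202  ⇒  2A = 47, A = 23.5.
Then Σ (y_i + y_{i+1})·c_i = -1743, so ȳ = -1743 / (6·23.5) = -581/47.

-581/47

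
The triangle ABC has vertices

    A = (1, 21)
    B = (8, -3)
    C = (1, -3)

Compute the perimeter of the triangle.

|AB| = √((7)² + (-24)²) = √625 = 25
|BC| = √((-7)² + (0)²) = √49 = 7
|CA| = √((0)² + (24)²) = √576 = 24
Perimeter = 25 + 7 + 24 = 56.

56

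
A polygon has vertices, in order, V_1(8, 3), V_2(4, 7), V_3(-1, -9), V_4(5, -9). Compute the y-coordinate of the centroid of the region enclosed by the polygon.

Apply Gauss's area formula. First the cross-terms c_i = x_i·y_{i+1} − x_{i+1}·y_i:
  44, -29, 54, 87  ⇒  2A = 156, A = 78.
Then Σ (y_i + y_{i+1})·c_i = -996, so ȳ = -996 / (6·78) = -83/39.

-83/39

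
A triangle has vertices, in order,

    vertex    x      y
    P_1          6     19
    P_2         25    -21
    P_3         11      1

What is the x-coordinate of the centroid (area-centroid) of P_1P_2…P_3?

Apply the shoelace (surveyor's) formula. First the cross-terms c_i = x_i·y_{i+1} − x_{i+1}·y_i:
  -601, 256, 203  ⇒  2A = -142, A = -71.
Then Σ (x_i + x_{i+1})·c_i = -5964, so x̄ = -5964 / (6·(-71)) = 14.

14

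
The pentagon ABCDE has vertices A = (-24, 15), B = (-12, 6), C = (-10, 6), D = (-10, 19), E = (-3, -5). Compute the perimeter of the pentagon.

84

|AB| = √((12)² + (-9)²) = √225 = 15
|BC| = √((2)² + (0)²) = √4 = 2
|CD| = √((0)² + (13)²) = √169 = 13
|DE| = √((7)² + (-24)²) = √625 = 25
|EA| = √((-21)² + (20)²) = √841 = 29
Perimeter = 15 + 2 + 13 + 25 + 29 = 84.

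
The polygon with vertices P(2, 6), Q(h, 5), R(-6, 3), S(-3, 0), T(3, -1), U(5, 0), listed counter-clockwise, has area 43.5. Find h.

The doubled signed area Σ (x_i y_{i+1} − x_{i+1} y_i) is linear in h.
With h=0 it equals 87; the coefficient of h is -3 (from the two edges through Q).
So -3·h + 87 = 2·43.5 = 87 ⇒ h = 0.

0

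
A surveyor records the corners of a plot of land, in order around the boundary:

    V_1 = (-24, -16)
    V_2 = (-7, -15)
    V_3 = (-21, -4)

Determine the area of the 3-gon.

Apply Gauss's area formula: 2A = Σ (x_i·y_{i+1} − x_{i+1}·y_i), indices taken mod 3.
Cross-terms: 248, -287, 240  ⇒  Σ = 201
Area = |Σ|/2 = 100.5.

100.5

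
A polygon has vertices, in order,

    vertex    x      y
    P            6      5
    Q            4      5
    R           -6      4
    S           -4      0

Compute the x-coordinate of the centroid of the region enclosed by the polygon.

-16/13

Apply the surveyor's formula. First the cross-terms c_i = x_i·y_{i+1} − x_{i+1}·y_i:
  10, 46, 16, -20  ⇒  2A = 52, A = 26.
Then Σ (x_i + x_{i+1})·c_i = -192, so x̄ = -192 / (6·26) = -16/13.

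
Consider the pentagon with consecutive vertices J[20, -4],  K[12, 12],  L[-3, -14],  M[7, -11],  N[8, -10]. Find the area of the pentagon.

Apply the shoelace (surveyor's) formula: 2A = Σ (x_i·y_{i+1} − x_{i+1}·y_i), indices taken mod 5.
Σ = (288) + (-132) + (131) + (18) + (168) = 473
Area = |Σ|/2 = 236.5.

236.5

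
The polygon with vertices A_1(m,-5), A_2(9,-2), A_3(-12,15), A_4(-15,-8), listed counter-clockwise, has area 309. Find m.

11

Write out the shoelace sum; only the two edges meeting at A_1 involve m:
2·Area = [((-15)·(-5) − m·(-8)) + (m·(-2) − 9·(-5))] + 432
       = 6·m + 552 = 618
⇒ m = 11.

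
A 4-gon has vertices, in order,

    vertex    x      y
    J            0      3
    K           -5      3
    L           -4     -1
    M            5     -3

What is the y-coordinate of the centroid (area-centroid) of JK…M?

Apply the surveyor's formula. First the cross-terms c_i = x_i·y_{i+1} − x_{i+1}·y_i:
  15, 17, 17, 15  ⇒  2A = 64, A = 32.
Then Σ (y_i + y_{i+1})·c_i = 56, so ȳ = 56 / (6·32) = 7/24.

7/24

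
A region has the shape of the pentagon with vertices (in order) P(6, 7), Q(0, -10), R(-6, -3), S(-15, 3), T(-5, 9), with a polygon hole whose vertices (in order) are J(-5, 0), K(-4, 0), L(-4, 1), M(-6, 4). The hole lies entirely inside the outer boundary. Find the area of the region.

Outer boundary:
Cross-terms: -60, -60, -63, -120, -89  ⇒  Σ = -392
Area = |Σ|/2 = 196.
Hole:
Apply the shoelace (surveyor's) formula: 2A = Σ (x_i·y_{i+1} − x_{i+1}·y_i), indices taken mod 4.
J→K: (-5)(0) − (-4)(0) = 0
K→L: (-4)(1) − (-4)(0) = -4
L→M: (-4)(4) − (-6)(1) = -10
M→J: (-6)(0) − (-5)(4) = 20
Σ = 6
Area = |Σ|/2 = 3.
Net area = 196 − 3 = 193.

193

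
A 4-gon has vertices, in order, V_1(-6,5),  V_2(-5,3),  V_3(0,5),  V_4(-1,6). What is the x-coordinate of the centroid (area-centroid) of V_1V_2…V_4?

Apply the surveyor's formula. First the cross-terms c_i = x_i·y_{i+1} − x_{i+1}·y_i:
  7, -25, 5, 31  ⇒  2A = 18, A = 9.
Then Σ (x_i + x_{i+1})·c_i = -174, so x̄ = -174 / (6·9) = -29/9.

-29/9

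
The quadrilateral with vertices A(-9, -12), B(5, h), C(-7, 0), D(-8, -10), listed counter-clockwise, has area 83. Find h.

-15

The doubled signed area Σ (x_i y_{i+1} − x_{i+1} y_i) is linear in h.
With h=0 it equals 136; the coefficient of h is -2 (from the two edges through B).
So -2·h + 136 = 2·83 = 166 ⇒ h = -15.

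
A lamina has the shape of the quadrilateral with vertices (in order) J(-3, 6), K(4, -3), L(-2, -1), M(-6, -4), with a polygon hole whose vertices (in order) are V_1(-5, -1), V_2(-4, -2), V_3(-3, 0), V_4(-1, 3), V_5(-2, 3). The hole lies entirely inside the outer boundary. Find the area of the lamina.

Outer boundary:
Apply the shoelace (surveyor's) formula: 2A = Σ (x_i·y_{i+1} − x_{i+1}·y_i), indices taken mod 4.
Σ = (-15) + (-10) + (2) + (-48) = -71
Area = |Σ|/2 = 35.5.
Hole:
Σ = (6) + (-6) + (-9) + (3) + (17) = 11
Area = |Σ|/2 = 5.5.
Net area = 35.5 − 5.5 = 30.

30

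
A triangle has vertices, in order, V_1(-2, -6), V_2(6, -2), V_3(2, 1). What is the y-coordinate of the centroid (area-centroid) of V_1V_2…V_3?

Apply the shoelace (surveyor's) formula. First the cross-terms c_i = x_i·y_{i+1} − x_{i+1}·y_i:
  40, 10, -10  ⇒  2A = 40, A = 20.
Then Σ (y_i + y_{i+1})·c_i = -280, so ȳ = -280 / (6·20) = -7/3.

-7/3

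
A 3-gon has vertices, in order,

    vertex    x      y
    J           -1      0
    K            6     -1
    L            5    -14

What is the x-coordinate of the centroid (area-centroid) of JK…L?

10/3

Apply the shoelace formula. First the cross-terms c_i = x_i·y_{i+1} − x_{i+1}·y_i:
  1, -79, -14  ⇒  2A = -92, A = -46.
Then Σ (x_i + x_{i+1})·c_i = -920, so x̄ = -920 / (6·(-46)) = 10/3.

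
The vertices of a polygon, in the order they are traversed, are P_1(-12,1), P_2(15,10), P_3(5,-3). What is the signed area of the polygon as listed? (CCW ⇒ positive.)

P_1→P_2: (-12)(10) − (15)(1) = -135
P_2→P_3: (15)(-3) − (5)(10) = -95
P_3→P_1: (5)(1) − (-12)(-3) = -31
Σ = -261
Signed area = Σ/2 = -130.5 (negative ⇒ clockwise traversal).

-130.5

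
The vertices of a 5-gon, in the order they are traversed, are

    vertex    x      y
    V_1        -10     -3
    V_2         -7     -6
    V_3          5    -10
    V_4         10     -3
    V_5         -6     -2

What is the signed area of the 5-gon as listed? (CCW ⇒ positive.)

Σ = (39) + (100) + (85) + (-38) + (-2) = 184
Signed area = Σ/2 = 92 (positive ⇒ counter-clockwise traversal).

92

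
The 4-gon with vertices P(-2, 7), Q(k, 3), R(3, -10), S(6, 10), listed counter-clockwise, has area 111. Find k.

-5

Write out the shoelace sum; only the two edges meeting at Q involve k:
2·Area = [((-2)·3 − k·7) + (k·(-10) − 3·3)] + 152
       = -17·k + 137 = 222
⇒ k = -5.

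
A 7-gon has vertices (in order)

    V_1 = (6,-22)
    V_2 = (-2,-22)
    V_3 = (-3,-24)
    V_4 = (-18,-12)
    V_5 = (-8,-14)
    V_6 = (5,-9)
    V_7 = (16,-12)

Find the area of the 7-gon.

Cross-terms: -176, -18, -396, 156, 142, 84, -280  ⇒  Σ = -488
Area = |Σ|/2 = 244.

244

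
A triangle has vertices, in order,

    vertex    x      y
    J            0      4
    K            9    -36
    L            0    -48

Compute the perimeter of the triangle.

|JK| = √((9)² + (-40)²) = √1681 = 41
|KL| = √((-9)² + (-12)²) = √225 = 15
|LJ| = √((0)² + (52)²) = √2704 = 52
Perimeter = 41 + 15 + 52 = 108.

108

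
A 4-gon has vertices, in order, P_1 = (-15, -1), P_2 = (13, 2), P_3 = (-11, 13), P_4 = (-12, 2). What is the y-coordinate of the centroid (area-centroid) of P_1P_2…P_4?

14/3

Apply the surveyor's formula. First the cross-terms c_i = x_i·y_{i+1} − x_{i+1}·y_i:
  -17, 191, 134, 42  ⇒  2A = 350, A = 175.
Then Σ (y_i + y_{i+1})·c_i = 4900, so ȳ = 4900 / (6·175) = 14/3.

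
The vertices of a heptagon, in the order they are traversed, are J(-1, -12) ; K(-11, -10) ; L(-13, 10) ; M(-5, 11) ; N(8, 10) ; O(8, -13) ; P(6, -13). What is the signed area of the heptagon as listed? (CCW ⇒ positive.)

-444

Apply Gauss's area formula: 2A = Σ (x_i·y_{i+1} − x_{i+1}·y_i), indices taken mod 7.
Σ = (-122) + (-240) + (-93) + (-138) + (-184) + (-26) + (-85) = -888
Signed area = Σ/2 = -444 (negative ⇒ clockwise traversal).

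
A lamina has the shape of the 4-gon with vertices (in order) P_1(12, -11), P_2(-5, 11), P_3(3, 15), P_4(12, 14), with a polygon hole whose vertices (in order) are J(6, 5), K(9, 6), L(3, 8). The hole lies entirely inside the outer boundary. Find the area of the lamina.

228.5

Outer boundary:
Apply the shoelace formula: 2A = Σ (x_i·y_{i+1} − x_{i+1}·y_i), indices taken mod 4.
P_1→P_2: (12)(11) − (-5)(-11) = 77
P_2→P_3: (-5)(15) − (3)(11) = -108
P_3→P_4: (3)(14) − (12)(15) = -138
P_4→P_1: (12)(-11) − (12)(14) = -300
Σ = -469
Area = |Σ|/2 = 234.5.
Hole:
Apply the surveyor's formula: 2A = Σ (x_i·y_{i+1} − x_{i+1}·y_i), indices taken mod 3.
J→K: (6)(6) − (9)(5) = -9
K→L: (9)(8) − (3)(6) = 54
L→J: (3)(5) − (6)(8) = -33
Σ = 12
Area = |Σ|/2 = 6.
Net area = 234.5 − 6 = 228.5.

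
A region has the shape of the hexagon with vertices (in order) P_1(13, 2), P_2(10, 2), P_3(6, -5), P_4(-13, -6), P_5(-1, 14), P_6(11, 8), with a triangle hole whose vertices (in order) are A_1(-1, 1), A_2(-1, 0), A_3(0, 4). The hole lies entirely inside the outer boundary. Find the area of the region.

294

Outer boundary:
Apply the shoelace (surveyor's) formula: 2A = Σ (x_i·y_{i+1} − x_{i+1}·y_i), indices taken mod 6.
Σ = (6) + (-62) + (-101) + (-188) + (-162) + (-82) = -589
Area = |Σ|/2 = 294.5.
Hole:
Apply the surveyor's formula: 2A = Σ (x_i·y_{i+1} − x_{i+1}·y_i), indices taken mod 3.
A_1→A_2: (-1)(0) − (-1)(1) = 1
A_2→A_3: (-1)(4) − (0)(0) = -4
A_3→A_1: (0)(1) − (-1)(4) = 4
Σ = 1
Area = |Σ|/2 = 0.5.
Net area = 294.5 − 0.5 = 294.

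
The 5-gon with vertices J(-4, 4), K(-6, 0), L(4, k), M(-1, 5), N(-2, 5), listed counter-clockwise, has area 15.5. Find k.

Write out the shoelace sum; only the two edges meeting at L involve k:
2·Area = [((-6)·k − 4·0) + (4·5 − (-1)·k)] + 41
       = -5·k + 61 = 31
⇒ k = 6.

6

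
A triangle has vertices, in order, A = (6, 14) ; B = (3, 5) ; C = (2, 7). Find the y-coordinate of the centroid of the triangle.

26/3

Apply the surveyor's formula. First the cross-terms c_i = x_i·y_{i+1} − x_{i+1}·y_i:
  -12, 11, -14  ⇒  2A = -15, A = -7.5.
Then Σ (y_i + y_{i+1})·c_i = -390, so ȳ = -390 / (6·(-7.5)) = 26/3.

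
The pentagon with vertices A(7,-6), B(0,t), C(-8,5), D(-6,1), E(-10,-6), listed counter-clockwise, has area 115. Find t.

Write out the shoelace sum; only the two edges meeting at B involve t:
2·Area = [(7·t − 0·(-6)) + (0·5 − (-8)·t)] + 170
       = 15·t + 170 = 230
⇒ t = 4.

4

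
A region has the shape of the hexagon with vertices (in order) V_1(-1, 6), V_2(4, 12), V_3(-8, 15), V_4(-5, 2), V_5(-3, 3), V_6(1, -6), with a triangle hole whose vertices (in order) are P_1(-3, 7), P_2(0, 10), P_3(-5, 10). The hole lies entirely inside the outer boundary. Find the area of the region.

Outer boundary:
V_1→V_2: (-1)(12) − (4)(6) = -36
V_2→V_3: (4)(15) − (-8)(12) = 156
V_3→V_4: (-8)(2) − (-5)(15) = 59
V_4→V_5: (-5)(3) − (-3)(2) = -9
V_5→V_6: (-3)(-6) − (1)(3) = 15
V_6→V_1: (1)(6) − (-1)(-6) = 0
Σ = 185
Area = |Σ|/2 = 92.5.
Hole:
Σ = (-30) + (50) + (-5) = 15
Area = |Σ|/2 = 7.5.
Net area = 92.5 − 7.5 = 85.

85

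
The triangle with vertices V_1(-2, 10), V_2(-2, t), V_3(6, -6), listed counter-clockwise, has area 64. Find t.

The doubled signed area Σ (x_i y_{i+1} − x_{i+1} y_i) is linear in t.
With t=0 it equals 80; the coefficient of t is -8 (from the two edges through V_2).
So -8·t + 80 = 2·64 = 128 ⇒ t = -6.

-6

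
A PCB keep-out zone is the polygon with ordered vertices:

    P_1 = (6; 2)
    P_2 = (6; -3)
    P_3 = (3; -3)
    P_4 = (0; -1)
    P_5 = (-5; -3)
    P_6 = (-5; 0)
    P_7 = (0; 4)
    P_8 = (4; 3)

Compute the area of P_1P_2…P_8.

Apply the shoelace formula: 2A = Σ (x_i·y_{i+1} − x_{i+1}·y_i), indices taken mod 8.
Σ = (-30) + (-9) + (-3) + (-5) + (-15) + (-20) + (-16) + (-10) = -108
Area = |Σ|/2 = 54.

54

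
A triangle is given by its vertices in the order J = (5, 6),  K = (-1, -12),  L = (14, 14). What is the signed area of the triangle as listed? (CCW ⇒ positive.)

57

Σ = (-54) + (154) + (14) = 114
Signed area = Σ/2 = 57 (positive ⇒ counter-clockwise traversal).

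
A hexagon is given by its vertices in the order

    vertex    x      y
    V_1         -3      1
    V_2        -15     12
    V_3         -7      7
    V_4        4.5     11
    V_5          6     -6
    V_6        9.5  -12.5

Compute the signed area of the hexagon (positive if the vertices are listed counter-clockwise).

-144.75

Apply the shoelace formula: 2A = Σ (x_i·y_{i+1} − x_{i+1}·y_i), indices taken mod 6.
Σ = (-21) + (-21) + (-108.5) + (-93) + (-18) + (-28) = -289.5
Signed area = Σ/2 = -144.75 (negative ⇒ clockwise traversal).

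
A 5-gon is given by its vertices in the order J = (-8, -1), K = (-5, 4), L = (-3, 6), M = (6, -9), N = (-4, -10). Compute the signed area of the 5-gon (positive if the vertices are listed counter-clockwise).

-118

Apply the shoelace (surveyor's) formula: 2A = Σ (x_i·y_{i+1} − x_{i+1}·y_i), indices taken mod 5.
Cross-terms: -37, -18, -9, -96, -76  ⇒  Σ = -236
Signed area = Σ/2 = -118 (negative ⇒ clockwise traversal).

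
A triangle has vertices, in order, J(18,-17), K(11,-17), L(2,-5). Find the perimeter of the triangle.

|JK| = √((-7)² + (0)²) = √49 = 7
|KL| = √((-9)² + (12)²) = √225 = 15
|LJ| = √((16)² + (-12)²) = √400 = 20
Perimeter = 7 + 15 + 20 = 42.

42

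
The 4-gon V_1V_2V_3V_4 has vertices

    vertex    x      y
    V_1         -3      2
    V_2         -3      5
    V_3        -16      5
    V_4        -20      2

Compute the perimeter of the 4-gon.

|V_1V_2| = √((0)² + (3)²) = √9 = 3
|V_2V_3| = √((-13)² + (0)²) = √169 = 13
|V_3V_4| = √((-4)² + (-3)²) = √25 = 5
|V_4V_1| = √((17)² + (0)²) = √289 = 17
Perimeter = 3 + 13 + 5 + 17 = 38.

38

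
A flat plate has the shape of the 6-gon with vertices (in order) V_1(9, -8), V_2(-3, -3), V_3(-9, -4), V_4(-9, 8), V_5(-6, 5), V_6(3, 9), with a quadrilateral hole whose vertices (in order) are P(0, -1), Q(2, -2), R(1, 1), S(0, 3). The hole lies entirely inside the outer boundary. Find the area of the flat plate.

Outer boundary:
Apply the surveyor's formula: 2A = Σ (x_i·y_{i+1} − x_{i+1}·y_i), indices taken mod 6.
Cross-terms: -51, -15, -108, 3, -69, -105  ⇒  Σ = -345
Area = |Σ|/2 = 172.5.
Hole:
Apply Gauss's area formula: 2A = Σ (x_i·y_{i+1} − x_{i+1}·y_i), indices taken mod 4.
P→Q: (0)(-2) − (2)(-1) = 2
Q→R: (2)(1) − (1)(-2) = 4
R→S: (1)(3) − (0)(1) = 3
S→P: (0)(-1) − (0)(3) = 0
Σ = 9
Area = |Σ|/2 = 4.5.
Net area = 172.5 − 4.5 = 168.

168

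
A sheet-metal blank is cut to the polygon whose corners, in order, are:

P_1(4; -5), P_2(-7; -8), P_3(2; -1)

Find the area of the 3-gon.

Apply the shoelace (surveyor's) formula: 2A = Σ (x_i·y_{i+1} − x_{i+1}·y_i), indices taken mod 3.
Σ = (-67) + (23) + (-6) = -50
Area = |Σ|/2 = 25.

25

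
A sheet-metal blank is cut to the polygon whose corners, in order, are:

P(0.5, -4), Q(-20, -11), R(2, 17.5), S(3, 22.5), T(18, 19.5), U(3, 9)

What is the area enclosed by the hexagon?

340.25

Σ = (-85.5) + (-328) + (-7.5) + (-346.5) + (103.5) + (-16.5) = -680.5
Area = |Σ|/2 = 340.25.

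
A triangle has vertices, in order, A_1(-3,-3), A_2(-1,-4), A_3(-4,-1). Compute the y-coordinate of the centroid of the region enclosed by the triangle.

-8/3

Apply the surveyor's formula. First the cross-terms c_i = x_i·y_{i+1} − x_{i+1}·y_i:
  9, -15, 9  ⇒  2A = 3, A = 1.5.
Then Σ (y_i + y_{i+1})·c_i = -24, so ȳ = -24 / (6·1.5) = -8/3.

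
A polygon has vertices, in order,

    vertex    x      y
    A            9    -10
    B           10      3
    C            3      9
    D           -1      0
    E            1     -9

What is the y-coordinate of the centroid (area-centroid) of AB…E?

Apply Gauss's area formula. First the cross-terms c_i = x_i·y_{i+1} − x_{i+1}·y_i:
  127, 81, 9, 9, 71  ⇒  2A = 297, A = 148.5.
Then Σ (y_i + y_{i+1})·c_i = -1266, so ȳ = -1266 / (6·148.5) = -422/297.

-422/297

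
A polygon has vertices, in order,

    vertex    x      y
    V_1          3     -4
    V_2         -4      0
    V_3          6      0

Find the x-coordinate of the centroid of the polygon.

Apply the shoelace (surveyor's) formula. First the cross-terms c_i = x_i·y_{i+1} − x_{i+1}·y_i:
  -16, 0, -24  ⇒  2A = -40, A = -20.
Then Σ (x_i + x_{i+1})·c_i = -200, so x̄ = -200 / (6·(-20)) = 5/3.

5/3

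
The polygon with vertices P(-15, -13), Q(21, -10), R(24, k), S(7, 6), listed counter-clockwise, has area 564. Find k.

23

Write out the shoelace sum; only the two edges meeting at R involve k:
2·Area = [(21·k − 24·(-10)) + (24·6 − 7·k)] + 422
       = 14·k + 806 = 1128
⇒ k = 23.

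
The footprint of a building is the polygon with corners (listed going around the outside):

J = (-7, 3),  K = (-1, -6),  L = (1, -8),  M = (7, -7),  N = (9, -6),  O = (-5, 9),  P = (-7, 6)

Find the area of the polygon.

117

J→K: (-7)(-6) − (-1)(3) = 45
K→L: (-1)(-8) − (1)(-6) = 14
L→M: (1)(-7) − (7)(-8) = 49
M→N: (7)(-6) − (9)(-7) = 21
N→O: (9)(9) − (-5)(-6) = 51
O→P: (-5)(6) − (-7)(9) = 33
P→J: (-7)(3) − (-7)(6) = 21
Σ = 234
Area = |Σ|/2 = 117.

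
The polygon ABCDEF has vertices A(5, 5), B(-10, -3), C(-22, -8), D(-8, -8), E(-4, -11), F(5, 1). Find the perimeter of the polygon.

|AB| = √((-15)² + (-8)²) = √289 = 17
|BC| = √((-12)² + (-5)²) = √169 = 13
|CD| = √((14)² + (0)²) = √196 = 14
|DE| = √((4)² + (-3)²) = √25 = 5
|EF| = √((9)² + (12)²) = √225 = 15
|FA| = √((0)² + (4)²) = √16 = 4
Perimeter = 17 + 13 + 14 + 5 + 15 + 4 = 68.

68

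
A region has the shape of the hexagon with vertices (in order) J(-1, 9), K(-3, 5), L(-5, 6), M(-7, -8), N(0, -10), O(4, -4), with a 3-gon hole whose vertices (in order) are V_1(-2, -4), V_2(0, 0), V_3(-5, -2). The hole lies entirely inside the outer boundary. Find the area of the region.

118.5

Outer boundary:
Cross-terms: 22, 7, 82, 70, 40, 32  ⇒  Σ = 253
Area = |Σ|/2 = 126.5.
Hole:
Apply the surveyor's formula: 2A = Σ (x_i·y_{i+1} − x_{i+1}·y_i), indices taken mod 3.
Σ = (0) + (0) + (16) = 16
Area = |Σ|/2 = 8.
Net area = 126.5 − 8 = 118.5.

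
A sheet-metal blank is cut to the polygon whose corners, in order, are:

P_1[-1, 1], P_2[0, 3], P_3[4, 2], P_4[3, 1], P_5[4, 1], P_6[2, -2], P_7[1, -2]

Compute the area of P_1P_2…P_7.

15.5

Apply Gauss's area formula: 2A = Σ (x_i·y_{i+1} − x_{i+1}·y_i), indices taken mod 7.
P_1→P_2: (-1)(3) − (0)(1) = -3
P_2→P_3: (0)(2) − (4)(3) = -12
P_3→P_4: (4)(1) − (3)(2) = -2
P_4→P_5: (3)(1) − (4)(1) = -1
P_5→P_6: (4)(-2) − (2)(1) = -10
P_6→P_7: (2)(-2) − (1)(-2) = -2
P_7→P_1: (1)(1) − (-1)(-2) = -1
Σ = -31
Area = |Σ|/2 = 15.5.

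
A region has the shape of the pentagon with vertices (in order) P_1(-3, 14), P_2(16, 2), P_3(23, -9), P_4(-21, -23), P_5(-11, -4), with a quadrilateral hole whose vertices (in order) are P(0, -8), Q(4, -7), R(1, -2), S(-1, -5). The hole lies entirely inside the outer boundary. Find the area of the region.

720.5

Outer boundary:
Apply Gauss's area formula: 2A = Σ (x_i·y_{i+1} − x_{i+1}·y_i), indices taken mod 5.
Cross-terms: -230, -190, -718, -169, -166  ⇒  Σ = -1473
Area = |Σ|/2 = 736.5.
Hole:
Σ = (32) + (-1) + (-7) + (8) = 32
Area = |Σ|/2 = 16.
Net area = 736.5 − 16 = 720.5.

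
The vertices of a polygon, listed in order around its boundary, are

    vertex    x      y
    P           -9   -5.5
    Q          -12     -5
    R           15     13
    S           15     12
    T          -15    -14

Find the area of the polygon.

95.25

Apply the shoelace (surveyor's) formula: 2A = Σ (x_i·y_{i+1} − x_{i+1}·y_i), indices taken mod 5.
Σ = (-21) + (-81) + (-15) + (-30) + (-43.5) = -190.5
Area = |Σ|/2 = 95.25.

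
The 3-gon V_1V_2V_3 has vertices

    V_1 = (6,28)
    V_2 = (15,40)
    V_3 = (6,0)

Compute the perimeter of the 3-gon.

|V_1V_2| = √((9)² + (12)²) = √225 = 15
|V_2V_3| = √((-9)² + (-40)²) = √1681 = 41
|V_3V_1| = √((0)² + (28)²) = √784 = 28
Perimeter = 15 + 41 + 28 = 84.

84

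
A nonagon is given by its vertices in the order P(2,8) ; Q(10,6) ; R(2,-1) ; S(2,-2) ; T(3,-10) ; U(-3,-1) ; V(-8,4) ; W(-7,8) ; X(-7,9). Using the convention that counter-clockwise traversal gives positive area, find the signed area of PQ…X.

P→Q: (2)(6) − (10)(8) = -68
Q→R: (10)(-1) − (2)(6) = -22
R→S: (2)(-2) − (2)(-1) = -2
S→T: (2)(-10) − (3)(-2) = -14
T→U: (3)(-1) − (-3)(-10) = -33
U→V: (-3)(4) − (-8)(-1) = -20
V→W: (-8)(8) − (-7)(4) = -36
W→X: (-7)(9) − (-7)(8) = -7
X→P: (-7)(8) − (2)(9) = -74
Σ = -276
Signed area = Σ/2 = -138 (negative ⇒ clockwise traversal).

-138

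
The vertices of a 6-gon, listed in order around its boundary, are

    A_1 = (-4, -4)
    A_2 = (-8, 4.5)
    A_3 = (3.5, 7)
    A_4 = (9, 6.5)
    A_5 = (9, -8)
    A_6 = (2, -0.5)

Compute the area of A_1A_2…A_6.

Apply the surveyor's formula: 2A = Σ (x_i·y_{i+1} − x_{i+1}·y_i), indices taken mod 6.
A_1→A_2: (-4)(4.5) − (-8)(-4) = -50
A_2→A_3: (-8)(7) − (3.5)(4.5) = -71.75
A_3→A_4: (3.5)(6.5) − (9)(7) = -40.25
A_4→A_5: (9)(-8) − (9)(6.5) = -130.5
A_5→A_6: (9)(-0.5) − (2)(-8) = 11.5
A_6→A_1: (2)(-4) − (-4)(-0.5) = -10
Σ = -291
Area = |Σ|/2 = 145.5.

145.5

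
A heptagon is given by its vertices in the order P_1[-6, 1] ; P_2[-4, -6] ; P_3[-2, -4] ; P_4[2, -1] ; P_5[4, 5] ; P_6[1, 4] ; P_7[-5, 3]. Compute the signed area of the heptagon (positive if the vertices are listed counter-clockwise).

Apply Gauss's area formula: 2A = Σ (x_i·y_{i+1} − x_{i+1}·y_i), indices taken mod 7.
Σ = (40) + (4) + (10) + (14) + (11) + (23) + (13) = 115
Signed area = Σ/2 = 57.5 (positive ⇒ counter-clockwise traversal).

57.5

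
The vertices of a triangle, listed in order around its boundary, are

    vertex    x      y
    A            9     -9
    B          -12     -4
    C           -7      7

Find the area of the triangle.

A→B: (9)(-4) − (-12)(-9) = -144
B→C: (-12)(7) − (-7)(-4) = -112
C→A: (-7)(-9) − (9)(7) = 0
Σ = -256
Area = |Σ|/2 = 128.

128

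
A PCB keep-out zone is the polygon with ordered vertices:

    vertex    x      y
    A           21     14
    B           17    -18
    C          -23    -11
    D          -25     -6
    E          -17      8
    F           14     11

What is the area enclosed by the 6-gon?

995

Apply the surveyor's formula: 2A = Σ (x_i·y_{i+1} − x_{i+1}·y_i), indices taken mod 6.
Σ = (-616) + (-601) + (-137) + (-302) + (-299) + (-35) = -1990
Area = |Σ|/2 = 995.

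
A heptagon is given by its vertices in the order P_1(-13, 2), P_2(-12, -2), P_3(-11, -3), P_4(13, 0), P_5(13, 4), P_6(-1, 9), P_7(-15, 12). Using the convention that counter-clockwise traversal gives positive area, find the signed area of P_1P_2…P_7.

Apply the surveyor's formula: 2A = Σ (x_i·y_{i+1} − x_{i+1}·y_i), indices taken mod 7.
P_1→P_2: (-13)(-2) − (-12)(2) = 50
P_2→P_3: (-12)(-3) − (-11)(-2) = 14
P_3→P_4: (-11)(0) − (13)(-3) = 39
P_4→P_5: (13)(4) − (13)(0) = 52
P_5→P_6: (13)(9) − (-1)(4) = 121
P_6→P_7: (-1)(12) − (-15)(9) = 123
P_7→P_1: (-15)(2) − (-13)(12) = 126
Σ = 525
Signed area = Σ/2 = 262.5 (positive ⇒ counter-clockwise traversal).

262.5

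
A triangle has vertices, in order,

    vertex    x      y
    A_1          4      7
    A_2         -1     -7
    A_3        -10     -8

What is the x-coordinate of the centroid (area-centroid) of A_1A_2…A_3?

Apply the shoelace formula. First the cross-terms c_i = x_i·y_{i+1} − x_{i+1}·y_i:
  -21, -62, -38  ⇒  2A = -121, A = -60.5.
Then Σ (x_i + x_{i+1})·c_i = 847, so x̄ = 847 / (6·(-60.5)) = -7/3.

-7/3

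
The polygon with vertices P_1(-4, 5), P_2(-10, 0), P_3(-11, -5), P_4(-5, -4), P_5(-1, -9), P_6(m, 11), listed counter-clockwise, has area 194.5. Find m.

14

Write out the shoelace sum; only the two edges meeting at P_6 involve m:
2·Area = [((-1)·11 − m·(-9)) + (m·5 − (-4)·11)] + 160
       = 14·m + 193 = 389
⇒ m = 14.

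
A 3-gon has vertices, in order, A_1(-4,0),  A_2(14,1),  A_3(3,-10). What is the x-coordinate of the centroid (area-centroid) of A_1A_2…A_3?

13/3

Apply the shoelace formula. First the cross-terms c_i = x_i·y_{i+1} − x_{i+1}·y_i:
  -4, -143, -40  ⇒  2A = -187, A = -93.5.
Then Σ (x_i + x_{i+1})·c_i = -2431, so x̄ = -2431 / (6·(-93.5)) = 13/3.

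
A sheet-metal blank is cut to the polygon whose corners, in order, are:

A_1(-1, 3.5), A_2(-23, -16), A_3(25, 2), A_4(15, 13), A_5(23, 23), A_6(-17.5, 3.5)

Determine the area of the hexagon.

Apply Gauss's area formula: 2A = Σ (x_i·y_{i+1} − x_{i+1}·y_i), indices taken mod 6.
Cross-terms: 96.5, 354, 295, 46, 483, -57.75  ⇒  Σ = 1216.75
Area = |Σ|/2 = 608.375.

608.375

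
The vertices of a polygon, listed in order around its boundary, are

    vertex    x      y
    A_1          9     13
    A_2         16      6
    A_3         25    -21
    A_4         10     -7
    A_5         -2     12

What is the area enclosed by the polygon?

Apply Gauss's area formula: 2A = Σ (x_i·y_{i+1} − x_{i+1}·y_i), indices taken mod 5.
Σ = (-154) + (-486) + (35) + (106) + (-134) = -633
Area = |Σ|/2 = 316.5.

316.5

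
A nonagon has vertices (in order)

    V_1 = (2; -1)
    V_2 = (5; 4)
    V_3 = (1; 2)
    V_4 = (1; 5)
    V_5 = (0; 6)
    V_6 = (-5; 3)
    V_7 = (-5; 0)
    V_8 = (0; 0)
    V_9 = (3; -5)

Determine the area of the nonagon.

40

Apply the shoelace (surveyor's) formula: 2A = Σ (x_i·y_{i+1} − x_{i+1}·y_i), indices taken mod 9.
Σ = (13) + (6) + (3) + (6) + (30) + (15) + (0) + (0) + (7) = 80
Area = |Σ|/2 = 40.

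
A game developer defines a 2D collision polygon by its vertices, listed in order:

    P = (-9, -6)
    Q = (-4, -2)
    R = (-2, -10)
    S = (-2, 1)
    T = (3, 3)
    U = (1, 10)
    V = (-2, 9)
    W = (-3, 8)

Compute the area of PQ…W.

78

Apply the shoelace formula: 2A = Σ (x_i·y_{i+1} − x_{i+1}·y_i), indices taken mod 8.
Σ = (-6) + (36) + (-22) + (-9) + (27) + (29) + (11) + (90) = 156
Area = |Σ|/2 = 78.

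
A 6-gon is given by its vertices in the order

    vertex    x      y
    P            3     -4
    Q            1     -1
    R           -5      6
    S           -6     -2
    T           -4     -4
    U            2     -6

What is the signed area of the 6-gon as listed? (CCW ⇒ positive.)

53

Apply the shoelace (surveyor's) formula: 2A = Σ (x_i·y_{i+1} − x_{i+1}·y_i), indices taken mod 6.
Cross-terms: 1, 1, 46, 16, 32, 10  ⇒  Σ = 106
Signed area = Σ/2 = 53 (positive ⇒ counter-clockwise traversal).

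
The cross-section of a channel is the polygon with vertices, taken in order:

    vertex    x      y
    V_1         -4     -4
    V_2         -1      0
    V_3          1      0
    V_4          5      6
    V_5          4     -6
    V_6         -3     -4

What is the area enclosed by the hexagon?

Apply Gauss's area formula: 2A = Σ (x_i·y_{i+1} − x_{i+1}·y_i), indices taken mod 6.
Σ = (-4) + (0) + (6) + (-54) + (-34) + (-4) = -90
Area = |Σ|/2 = 45.

45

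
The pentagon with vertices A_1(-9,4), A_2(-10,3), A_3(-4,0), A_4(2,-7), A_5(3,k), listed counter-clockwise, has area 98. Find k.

Write out the shoelace sum; only the two edges meeting at A_5 involve k:
2·Area = [(2·k − 3·(-7)) + (3·4 − (-9)·k)] + 53
       = 11·k + 86 = 196
⇒ k = 10.

10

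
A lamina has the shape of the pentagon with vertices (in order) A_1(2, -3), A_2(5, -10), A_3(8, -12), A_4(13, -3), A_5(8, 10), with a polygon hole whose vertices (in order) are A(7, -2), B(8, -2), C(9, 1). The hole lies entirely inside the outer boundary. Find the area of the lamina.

127

Outer boundary:
Apply Gauss's area formula: 2A = Σ (x_i·y_{i+1} − x_{i+1}·y_i), indices taken mod 5.
A_1→A_2: (2)(-10) − (5)(-3) = -5
A_2→A_3: (5)(-12) − (8)(-10) = 20
A_3→A_4: (8)(-3) − (13)(-12) = 132
A_4→A_5: (13)(10) − (8)(-3) = 154
A_5→A_1: (8)(-3) − (2)(10) = -44
Σ = 257
Area = |Σ|/2 = 128.5.
Hole:
Σ = (2) + (26) + (-25) = 3
Area = |Σ|/2 = 1.5.
Net area = 128.5 − 1.5 = 127.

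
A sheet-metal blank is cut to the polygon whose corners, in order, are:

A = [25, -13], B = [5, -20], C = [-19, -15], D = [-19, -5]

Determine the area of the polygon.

Apply the shoelace formula: 2A = Σ (x_i·y_{i+1} − x_{i+1}·y_i), indices taken mod 4.
Σ = (-435) + (-455) + (-190) + (372) = -708
Area = |Σ|/2 = 354.

354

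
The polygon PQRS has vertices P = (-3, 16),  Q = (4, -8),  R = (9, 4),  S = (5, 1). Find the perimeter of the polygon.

60

|PQ| = √((7)² + (-24)²) = √625 = 25
|QR| = √((5)² + (12)²) = √169 = 13
|RS| = √((-4)² + (-3)²) = √25 = 5
|SP| = √((-8)² + (15)²) = √289 = 17
Perimeter = 25 + 13 + 5 + 17 = 60.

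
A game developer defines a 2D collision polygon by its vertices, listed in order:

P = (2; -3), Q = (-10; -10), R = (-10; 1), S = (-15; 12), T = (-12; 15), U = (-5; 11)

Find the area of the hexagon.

Cross-terms: -50, -110, -105, -81, -57, -7  ⇒  Σ = -410
Area = |Σ|/2 = 205.

205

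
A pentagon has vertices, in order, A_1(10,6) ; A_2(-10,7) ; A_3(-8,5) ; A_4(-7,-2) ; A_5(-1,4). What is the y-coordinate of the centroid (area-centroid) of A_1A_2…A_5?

Apply the surveyor's formula. First the cross-terms c_i = x_i·y_{i+1} − x_{i+1}·y_i:
  130, 6, 51, -30, -46  ⇒  2A = 111, A = 55.5.
Then Σ (y_i + y_{i+1})·c_i = 1395, so ȳ = 1395 / (6·55.5) = 155/37.

155/37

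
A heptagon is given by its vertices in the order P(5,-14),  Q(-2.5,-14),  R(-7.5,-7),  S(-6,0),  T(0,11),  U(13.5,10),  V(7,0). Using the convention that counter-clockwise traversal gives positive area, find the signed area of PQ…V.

-308.5

Apply Gauss's area formula: 2A = Σ (x_i·y_{i+1} − x_{i+1}·y_i), indices taken mod 7.
Σ = (-105) + (-87.5) + (-42) + (-66) + (-148.5) + (-70) + (-98) = -617
Signed area = Σ/2 = -308.5 (negative ⇒ clockwise traversal).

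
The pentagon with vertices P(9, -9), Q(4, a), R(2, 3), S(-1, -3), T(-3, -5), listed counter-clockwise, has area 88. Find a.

9

The doubled signed area Σ (x_i y_{i+1} − x_{i+1} y_i) is linear in a.
With a=0 it equals 113; the coefficient of a is 7 (from the two edges through Q).
So 7·a + 113 = 2·88 = 176 ⇒ a = 9.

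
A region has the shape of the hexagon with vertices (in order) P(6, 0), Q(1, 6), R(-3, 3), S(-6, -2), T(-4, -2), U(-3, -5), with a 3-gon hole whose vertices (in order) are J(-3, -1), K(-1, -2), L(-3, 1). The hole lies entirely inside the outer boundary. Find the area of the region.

62.5

Outer boundary:
Cross-terms: 36, 21, 24, 4, 14, 30  ⇒  Σ = 129
Area = |Σ|/2 = 64.5.
Hole:
Apply Gauss's area formula: 2A = Σ (x_i·y_{i+1} − x_{i+1}·y_i), indices taken mod 3.
Σ = (5) + (-7) + (6) = 4
Area = |Σ|/2 = 2.
Net area = 64.5 − 2 = 62.5.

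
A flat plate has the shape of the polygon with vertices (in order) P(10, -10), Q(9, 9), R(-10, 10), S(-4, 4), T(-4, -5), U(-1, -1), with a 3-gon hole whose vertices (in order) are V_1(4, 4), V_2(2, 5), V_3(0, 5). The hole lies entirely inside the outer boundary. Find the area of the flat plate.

Outer boundary:
P→Q: (10)(9) − (9)(-10) = 180
Q→R: (9)(10) − (-10)(9) = 180
R→S: (-10)(4) − (-4)(10) = 0
S→T: (-4)(-5) − (-4)(4) = 36
T→U: (-4)(-1) − (-1)(-5) = -1
U→P: (-1)(-10) − (10)(-1) = 20
Σ = 415
Area = |Σ|/2 = 207.5.
Hole:
Apply the shoelace (surveyor's) formula: 2A = Σ (x_i·y_{i+1} − x_{i+1}·y_i), indices taken mod 3.
Cross-terms: 12, 10, -20  ⇒  Σ = 2
Area = |Σ|/2 = 1.
Net area = 207.5 − 1 = 206.5.

206.5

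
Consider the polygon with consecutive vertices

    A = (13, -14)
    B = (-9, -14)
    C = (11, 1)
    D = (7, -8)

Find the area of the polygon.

Apply the surveyor's formula: 2A = Σ (x_i·y_{i+1} − x_{i+1}·y_i), indices taken mod 4.
Σ = (-308) + (145) + (-95) + (6) = -252
Area = |Σ|/2 = 126.

126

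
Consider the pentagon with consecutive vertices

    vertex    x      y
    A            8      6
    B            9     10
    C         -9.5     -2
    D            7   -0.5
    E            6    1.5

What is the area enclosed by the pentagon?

79.625

Apply the shoelace (surveyor's) formula: 2A = Σ (x_i·y_{i+1} − x_{i+1}·y_i), indices taken mod 5.
Σ = (26) + (77) + (18.75) + (13.5) + (24) = 159.25
Area = |Σ|/2 = 79.625.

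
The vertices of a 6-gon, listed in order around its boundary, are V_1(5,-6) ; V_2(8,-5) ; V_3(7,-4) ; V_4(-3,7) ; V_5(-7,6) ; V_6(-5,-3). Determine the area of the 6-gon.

Apply Gauss's area formula: 2A = Σ (x_i·y_{i+1} − x_{i+1}·y_i), indices taken mod 6.
Σ = (23) + (3) + (37) + (31) + (51) + (45) = 190
Area = |Σ|/2 = 95.

95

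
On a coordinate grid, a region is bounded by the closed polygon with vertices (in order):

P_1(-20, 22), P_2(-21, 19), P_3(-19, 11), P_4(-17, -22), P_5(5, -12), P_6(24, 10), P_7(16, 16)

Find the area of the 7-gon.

Apply the shoelace formula: 2A = Σ (x_i·y_{i+1} − x_{i+1}·y_i), indices taken mod 7.
Σ = (82) + (130) + (605) + (314) + (338) + (224) + (672) = 2365
Area = |Σ|/2 = 1182.5.

1182.5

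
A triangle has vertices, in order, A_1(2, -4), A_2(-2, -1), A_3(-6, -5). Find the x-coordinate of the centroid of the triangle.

Apply the surveyor's formula. First the cross-terms c_i = x_i·y_{i+1} − x_{i+1}·y_i:
  -10, 4, 34  ⇒  2A = 28, A = 14.
Then Σ (x_i + x_{i+1})·c_i = -168, so x̄ = -168 / (6·14) = -2.

-2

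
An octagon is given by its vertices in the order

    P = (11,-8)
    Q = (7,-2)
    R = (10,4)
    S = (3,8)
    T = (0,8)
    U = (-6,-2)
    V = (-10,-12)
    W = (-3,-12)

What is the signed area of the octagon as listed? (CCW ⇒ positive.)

Apply the shoelace (surveyor's) formula: 2A = Σ (x_i·y_{i+1} − x_{i+1}·y_i), indices taken mod 8.
Cross-terms: 34, 48, 68, 24, 48, 52, 84, 156  ⇒  Σ = 514
Signed area = Σ/2 = 257 (positive ⇒ counter-clockwise traversal).

257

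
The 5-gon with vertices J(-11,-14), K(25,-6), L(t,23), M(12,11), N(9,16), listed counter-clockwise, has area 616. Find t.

22

Write out the shoelace sum; only the two edges meeting at L involve t:
2·Area = [(25·23 − t·(-6)) + (t·11 − 12·23)] + 559
       = 17·t + 858 = 1232
⇒ t = 22.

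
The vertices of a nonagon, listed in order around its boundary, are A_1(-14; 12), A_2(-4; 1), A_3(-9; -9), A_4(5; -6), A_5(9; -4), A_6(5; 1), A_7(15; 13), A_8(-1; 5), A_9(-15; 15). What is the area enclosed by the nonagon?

234.5

Apply the shoelace (surveyor's) formula: 2A = Σ (x_i·y_{i+1} − x_{i+1}·y_i), indices taken mod 9.
Cross-terms: 34, 45, 99, 34, 29, 50, 88, 60, 30  ⇒  Σ = 469
Area = |Σ|/2 = 234.5.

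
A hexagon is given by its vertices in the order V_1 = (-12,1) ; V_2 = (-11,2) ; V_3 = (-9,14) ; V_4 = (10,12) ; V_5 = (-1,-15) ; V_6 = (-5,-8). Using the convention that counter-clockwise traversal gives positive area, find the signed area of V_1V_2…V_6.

-351.5

V_1→V_2: (-12)(2) − (-11)(1) = -13
V_2→V_3: (-11)(14) − (-9)(2) = -136
V_3→V_4: (-9)(12) − (10)(14) = -248
V_4→V_5: (10)(-15) − (-1)(12) = -138
V_5→V_6: (-1)(-8) − (-5)(-15) = -67
V_6→V_1: (-5)(1) − (-12)(-8) = -101
Σ = -703
Signed area = Σ/2 = -351.5 (negative ⇒ clockwise traversal).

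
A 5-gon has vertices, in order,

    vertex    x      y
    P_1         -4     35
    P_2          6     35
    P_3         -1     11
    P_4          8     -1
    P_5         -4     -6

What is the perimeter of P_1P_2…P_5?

|P_1P_2| = √((10)² + (0)²) = √100 = 10
|P_2P_3| = √((-7)² + (-24)²) = √625 = 25
|P_3P_4| = √((9)² + (-12)²) = √225 = 15
|P_4P_5| = √((-12)² + (-5)²) = √169 = 13
|P_5P_1| = √((0)² + (41)²) = √1681 = 41
Perimeter = 10 + 25 + 15 + 13 + 41 = 104.

104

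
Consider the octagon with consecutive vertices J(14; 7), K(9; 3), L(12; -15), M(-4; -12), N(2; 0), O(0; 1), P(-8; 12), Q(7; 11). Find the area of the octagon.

319.5

Σ = (-21) + (-171) + (-204) + (24) + (2) + (8) + (-172) + (-105) = -639
Area = |Σ|/2 = 319.5.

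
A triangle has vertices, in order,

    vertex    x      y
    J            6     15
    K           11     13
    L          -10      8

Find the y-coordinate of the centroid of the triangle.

12

Apply the surveyor's formula. First the cross-terms c_i = x_i·y_{i+1} − x_{i+1}·y_i:
  -87, 218, -198  ⇒  2A = -67, A = -33.5.
Then Σ (y_i + y_{i+1})·c_i = -2412, so ȳ = -2412 / (6·(-33.5)) = 12.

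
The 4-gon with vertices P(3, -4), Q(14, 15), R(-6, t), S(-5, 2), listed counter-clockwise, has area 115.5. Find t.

Write out the shoelace sum; only the two edges meeting at R involve t:
2·Area = [(14·t − (-6)·15) + ((-6)·2 − (-5)·t)] + 115
       = 19·t + 193 = 231
⇒ t = 2.

2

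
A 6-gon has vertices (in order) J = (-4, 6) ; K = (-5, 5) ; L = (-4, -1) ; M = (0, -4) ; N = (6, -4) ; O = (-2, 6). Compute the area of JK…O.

Apply the shoelace formula: 2A = Σ (x_i·y_{i+1} − x_{i+1}·y_i), indices taken mod 6.
Σ = (10) + (25) + (16) + (24) + (28) + (12) = 115
Area = |Σ|/2 = 57.5.

57.5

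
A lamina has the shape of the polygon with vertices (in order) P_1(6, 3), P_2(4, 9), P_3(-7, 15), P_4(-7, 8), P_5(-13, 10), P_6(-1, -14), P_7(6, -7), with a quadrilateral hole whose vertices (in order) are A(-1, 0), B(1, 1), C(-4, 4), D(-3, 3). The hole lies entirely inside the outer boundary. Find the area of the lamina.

290.5

Outer boundary:
Apply the surveyor's formula: 2A = Σ (x_i·y_{i+1} − x_{i+1}·y_i), indices taken mod 7.
P_1→P_2: (6)(9) − (4)(3) = 42
P_2→P_3: (4)(15) − (-7)(9) = 123
P_3→P_4: (-7)(8) − (-7)(15) = 49
P_4→P_5: (-7)(10) − (-13)(8) = 34
P_5→P_6: (-13)(-14) − (-1)(10) = 192
P_6→P_7: (-1)(-7) − (6)(-14) = 91
P_7→P_1: (6)(3) − (6)(-7) = 60
Σ = 591
Area = |Σ|/2 = 295.5.
Hole:
A→B: (-1)(1) − (1)(0) = -1
B→C: (1)(4) − (-4)(1) = 8
C→D: (-4)(3) − (-3)(4) = 0
D→A: (-3)(0) − (-1)(3) = 3
Σ = 10
Area = |Σ|/2 = 5.
Net area = 295.5 − 5 = 290.5.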